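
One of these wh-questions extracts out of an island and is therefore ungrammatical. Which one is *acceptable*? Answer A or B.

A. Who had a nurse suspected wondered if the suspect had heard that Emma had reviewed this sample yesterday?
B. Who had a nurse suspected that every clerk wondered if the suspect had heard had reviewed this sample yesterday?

A

In B, the wh-phrase is extracted from inside a wh-island (introduced by "if"), which blocks movement.
In A, the extraction path crosses only that-complement boundaries, which are transparent.
So A is grammatical.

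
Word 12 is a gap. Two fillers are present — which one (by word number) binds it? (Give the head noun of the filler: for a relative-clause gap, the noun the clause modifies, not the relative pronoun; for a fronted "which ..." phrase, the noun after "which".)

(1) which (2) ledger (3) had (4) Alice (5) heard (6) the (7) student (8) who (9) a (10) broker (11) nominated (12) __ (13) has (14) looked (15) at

The marked gap is inside the relative clause, the direct object of "nominated".
Its filler is the head noun "student" (via "who"), at word 7.
(The other dependency links word 2 to a gap after word 15.)

7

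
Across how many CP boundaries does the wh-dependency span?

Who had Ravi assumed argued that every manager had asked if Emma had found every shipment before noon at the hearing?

1

"who" is extracted from the subject of "argued".
Boundaries crossed, outermost first: [Ø] — 1 in total.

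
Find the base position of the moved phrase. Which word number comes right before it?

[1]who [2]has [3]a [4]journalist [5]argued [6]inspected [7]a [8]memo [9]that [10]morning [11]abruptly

5

The displaced element is "who" (word 1).
It is linked across 1 clause boundary (Ø).
It functions as the subject of "inspected", so the gap sits immediately after word 5 ("argued").
Base order: A journalist has argued that who inspected a memo that morning abruptly.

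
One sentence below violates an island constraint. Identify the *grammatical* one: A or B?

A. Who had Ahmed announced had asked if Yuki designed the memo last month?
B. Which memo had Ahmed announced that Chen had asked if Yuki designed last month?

In B, the wh-phrase is extracted from inside a wh-island (introduced by "if"), which blocks movement.
In A, the extraction path crosses only that-complement boundaries, which are transparent.
So A is grammatical.

A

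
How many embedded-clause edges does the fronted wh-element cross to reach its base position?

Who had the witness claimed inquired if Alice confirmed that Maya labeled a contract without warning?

"who" is extracted from the subject of "inquired".
Boundaries crossed, outermost first: [Ø] — 1 in total.

1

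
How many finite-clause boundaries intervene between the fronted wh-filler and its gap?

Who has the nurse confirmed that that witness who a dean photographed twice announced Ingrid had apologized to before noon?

"who" is extracted from the PP object of "apologized".
Boundaries crossed, outermost first: [that], [Ø] — 2 in total.

2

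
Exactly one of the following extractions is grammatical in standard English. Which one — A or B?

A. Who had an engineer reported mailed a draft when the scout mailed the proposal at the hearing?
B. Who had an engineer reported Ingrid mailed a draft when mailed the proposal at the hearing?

A

In B, the wh-phrase is extracted from inside an adjunct island (introduced by "when"), which blocks movement.
In A, the extraction path crosses only that-complement boundaries, which are transparent.
So A is grammatical.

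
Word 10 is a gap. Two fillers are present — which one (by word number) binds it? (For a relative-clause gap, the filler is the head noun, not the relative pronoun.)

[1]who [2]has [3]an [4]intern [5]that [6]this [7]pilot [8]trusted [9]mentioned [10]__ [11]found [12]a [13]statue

The marked gap is the subject of "found".
Its filler is the fronted wh-phrase "who", at word 1.
(The other dependency links word 4 to a gap after word 8.)

1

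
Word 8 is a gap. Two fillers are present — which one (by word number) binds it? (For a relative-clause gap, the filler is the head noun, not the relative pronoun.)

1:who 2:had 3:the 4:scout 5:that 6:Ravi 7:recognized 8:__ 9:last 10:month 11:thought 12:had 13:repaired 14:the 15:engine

The marked gap is inside the relative clause, the direct object of "recognized".
Its filler is the head noun "scout" (via "that"), at word 4.
(The other dependency links word 1 to a gap after word 11.)

4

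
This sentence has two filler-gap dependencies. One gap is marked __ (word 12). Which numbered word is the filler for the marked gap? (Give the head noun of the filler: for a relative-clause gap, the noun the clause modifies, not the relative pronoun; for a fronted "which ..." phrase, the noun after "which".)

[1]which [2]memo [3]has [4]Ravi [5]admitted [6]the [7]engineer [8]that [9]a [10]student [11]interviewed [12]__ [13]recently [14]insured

The marked gap is inside the relative clause, the direct object of "interviewed".
Its filler is the head noun "engineer" (via "that"), at word 7.
(The other dependency links word 2 to a gap after word 14.)

7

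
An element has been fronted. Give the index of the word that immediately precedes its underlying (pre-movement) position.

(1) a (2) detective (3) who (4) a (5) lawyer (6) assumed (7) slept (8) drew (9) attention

The displaced element is "a detective" (word 2).
It is linked across 1 clause boundary (Ø).
It functions as the subject of "slept", so the gap sits immediately after word 6 ("assumed").
Base order: A lawyer assumed that a detective slept.

6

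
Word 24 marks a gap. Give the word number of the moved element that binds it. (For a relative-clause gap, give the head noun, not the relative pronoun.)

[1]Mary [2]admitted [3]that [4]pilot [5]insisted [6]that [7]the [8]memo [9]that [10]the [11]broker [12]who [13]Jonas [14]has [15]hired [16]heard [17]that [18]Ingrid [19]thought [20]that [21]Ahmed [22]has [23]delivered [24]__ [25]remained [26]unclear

8

The gap at 24 is the object of "delivered", inside a relative clause.
The relative pronoun is "that" (word 9); it is bound by the head noun immediately before it.
Its filler is the head noun "memo", at word 8.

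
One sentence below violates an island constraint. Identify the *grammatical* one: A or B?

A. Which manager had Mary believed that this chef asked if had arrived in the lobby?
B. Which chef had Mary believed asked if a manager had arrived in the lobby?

In A, the wh-phrase is extracted from inside a wh-island (introduced by "if"), which blocks movement.
In B, the extraction path crosses only that-complement boundaries, which are transparent.
So B is grammatical.

B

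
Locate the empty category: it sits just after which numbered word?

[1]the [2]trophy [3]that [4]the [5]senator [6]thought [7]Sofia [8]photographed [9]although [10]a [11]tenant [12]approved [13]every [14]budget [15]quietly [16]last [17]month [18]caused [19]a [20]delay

The displaced element is "the trophy" (word 2).
It is linked across 1 clause boundary (Ø).
It functions as the direct object of "photographed", so the gap sits immediately after word 8 ("photographed").
Base order: The senator thought Sofia photographed the trophy although a tenant approved every budget quietly last month.

8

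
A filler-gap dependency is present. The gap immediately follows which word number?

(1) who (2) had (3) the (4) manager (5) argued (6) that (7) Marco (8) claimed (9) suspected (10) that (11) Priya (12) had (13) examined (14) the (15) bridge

The displaced element is "who" (word 1).
It is linked across 2 clause boundaries (that → Ø).
It functions as the subject of "suspected", so the gap sits immediately after word 8 ("claimed").
Base order: The manager had argued that Marco claimed who suspected that Priya had examined the bridge.

8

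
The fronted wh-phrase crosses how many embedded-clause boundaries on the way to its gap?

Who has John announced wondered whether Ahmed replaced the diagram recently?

1

"who" is extracted from the subject of "wondered".
Boundaries crossed, outermost first: [Ø] — 1 in total.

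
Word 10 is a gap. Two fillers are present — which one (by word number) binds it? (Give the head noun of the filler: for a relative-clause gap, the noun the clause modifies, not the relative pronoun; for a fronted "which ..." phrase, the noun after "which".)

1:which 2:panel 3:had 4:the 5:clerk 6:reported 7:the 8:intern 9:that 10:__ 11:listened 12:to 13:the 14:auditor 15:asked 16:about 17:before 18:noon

8

The marked gap is inside the relative clause, the subject of "listened".
Its filler is the head noun "intern" (via "that"), at word 8.
(The other dependency links word 2 to a gap after word 16.)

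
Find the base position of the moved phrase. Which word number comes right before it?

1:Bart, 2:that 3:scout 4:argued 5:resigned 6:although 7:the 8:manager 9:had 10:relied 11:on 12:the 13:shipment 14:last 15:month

4

The displaced element is "Bart" (word 1).
It is linked across 1 clause boundary (Ø).
It functions as the subject of "resigned", so the gap sits immediately after word 4 ("argued").
Base order: That scout argued that Bart resigned although the manager had relied on the shipment last month.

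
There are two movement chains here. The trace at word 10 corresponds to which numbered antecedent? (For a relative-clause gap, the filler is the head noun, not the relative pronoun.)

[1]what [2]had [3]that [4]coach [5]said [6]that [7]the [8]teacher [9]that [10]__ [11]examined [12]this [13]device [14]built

The marked gap is inside the relative clause, the subject of "examined".
Its filler is the head noun "teacher" (via "that"), at word 8.
(The other dependency links word 1 to a gap after word 14.)

8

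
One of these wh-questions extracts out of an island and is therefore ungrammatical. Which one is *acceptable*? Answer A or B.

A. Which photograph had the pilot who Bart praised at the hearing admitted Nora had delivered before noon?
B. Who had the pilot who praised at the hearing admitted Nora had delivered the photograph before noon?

A

In B, the wh-phrase is extracted from inside a complex-NP island (relative clause) (introduced by "who"), which blocks movement.
In A, the extraction path crosses only that-complement boundaries, which are transparent.
So A is grammatical.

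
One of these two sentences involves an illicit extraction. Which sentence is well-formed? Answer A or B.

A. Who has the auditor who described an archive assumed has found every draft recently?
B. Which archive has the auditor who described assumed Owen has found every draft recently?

In B, the wh-phrase is extracted from inside a complex-NP island (relative clause) (introduced by "who"), which blocks movement.
In A, the extraction path crosses only that-complement boundaries, which are transparent.
So A is grammatical.

A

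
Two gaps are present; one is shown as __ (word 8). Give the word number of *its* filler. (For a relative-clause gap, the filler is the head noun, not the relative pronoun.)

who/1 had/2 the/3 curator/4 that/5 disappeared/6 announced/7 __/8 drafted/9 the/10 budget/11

1

The marked gap is the subject of "drafted".
Its filler is the fronted wh-phrase "who", at word 1.
(The other dependency links word 4 to a gap after word 5.)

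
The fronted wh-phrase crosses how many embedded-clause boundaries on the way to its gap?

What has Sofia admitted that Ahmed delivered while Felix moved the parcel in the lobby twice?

"what" is extracted from the object of "delivered".
Boundaries crossed, outermost first: [that] — 1 in total.

1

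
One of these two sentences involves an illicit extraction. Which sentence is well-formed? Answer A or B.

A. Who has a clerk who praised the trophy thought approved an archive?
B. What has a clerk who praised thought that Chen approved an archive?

A

In B, the wh-phrase is extracted from inside a complex-NP island (relative clause) (introduced by "who"), which blocks movement.
In A, the extraction path crosses only that-complement boundaries, which are transparent.
So A is grammatical.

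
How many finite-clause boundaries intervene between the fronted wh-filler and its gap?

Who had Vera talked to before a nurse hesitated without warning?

0

"who" originates inside the matrix clause — no clause boundary is crossed.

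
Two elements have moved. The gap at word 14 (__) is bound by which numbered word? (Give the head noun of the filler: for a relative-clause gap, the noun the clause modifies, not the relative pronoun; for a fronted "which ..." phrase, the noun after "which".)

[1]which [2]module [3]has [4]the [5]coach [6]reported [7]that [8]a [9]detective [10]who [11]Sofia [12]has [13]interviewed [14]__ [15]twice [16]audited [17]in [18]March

The marked gap is inside the relative clause, the direct object of "interviewed".
Its filler is the head noun "detective" (via "who"), at word 9.
(The other dependency links word 2 to a gap after word 16.)

9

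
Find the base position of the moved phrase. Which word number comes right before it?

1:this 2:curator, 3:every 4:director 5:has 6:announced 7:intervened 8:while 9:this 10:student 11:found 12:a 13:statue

6

The displaced element is "this curator" (word 2).
It is linked across 1 clause boundary (Ø).
It functions as the subject of "intervened", so the gap sits immediately after word 6 ("announced").
Base order: Every director has announced this curator intervened while this student found a statue.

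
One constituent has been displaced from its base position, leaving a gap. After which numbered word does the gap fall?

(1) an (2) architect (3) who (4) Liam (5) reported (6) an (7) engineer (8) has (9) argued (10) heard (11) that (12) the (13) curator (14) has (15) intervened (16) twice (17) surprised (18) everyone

The displaced element is "an architect" (word 2).
It is linked across 2 clause boundaries (Ø → Ø).
It functions as the subject of "heard", so the gap sits immediately after word 9 ("argued").
Base order: Liam reported an engineer has argued an architect heard that the curator has intervened twice.

9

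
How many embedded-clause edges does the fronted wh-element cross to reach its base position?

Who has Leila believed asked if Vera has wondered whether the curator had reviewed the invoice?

"who" is extracted from the subject of "asked".
Boundaries crossed, outermost first: [Ø] — 1 in total.

1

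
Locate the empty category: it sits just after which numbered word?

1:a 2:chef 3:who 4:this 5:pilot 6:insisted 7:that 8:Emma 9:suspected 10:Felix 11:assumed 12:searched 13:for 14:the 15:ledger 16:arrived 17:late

11

The displaced element is "a chef" (word 2).
It is linked across 3 clause boundaries (that → Ø → Ø).
It functions as the subject of "searched", so the gap sits immediately after word 11 ("assumed").
Base order: This pilot insisted that Emma suspected Felix assumed a chef searched for the ledger.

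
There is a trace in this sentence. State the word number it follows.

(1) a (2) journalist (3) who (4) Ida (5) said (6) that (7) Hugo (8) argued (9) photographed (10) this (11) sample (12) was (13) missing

The displaced element is "a journalist" (word 2).
It is linked across 2 clause boundaries (that → Ø).
It functions as the subject of "photographed", so the gap sits immediately after word 8 ("argued").
Base order: Ida said that Hugo argued that a journalist photographed this sample.

8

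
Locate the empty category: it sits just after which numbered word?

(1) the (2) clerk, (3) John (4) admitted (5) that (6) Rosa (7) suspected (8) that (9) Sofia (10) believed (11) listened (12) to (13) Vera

10

The displaced element is "the clerk" (word 2).
It is linked across 3 clause boundaries (that → that → Ø).
It functions as the subject of "listened", so the gap sits immediately after word 10 ("believed").
Base order: John admitted that Rosa suspected that Sofia believed that the clerk listened to Vera.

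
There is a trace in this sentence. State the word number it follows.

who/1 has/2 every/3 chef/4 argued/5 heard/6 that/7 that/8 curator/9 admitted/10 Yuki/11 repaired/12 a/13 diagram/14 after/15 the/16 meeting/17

5

The displaced element is "who" (word 1).
It is linked across 1 clause boundary (Ø).
It functions as the subject of "heard", so the gap sits immediately after word 5 ("argued").
Base order: Every chef has argued that who heard that that curator admitted Yuki repaired a diagram after the meeting.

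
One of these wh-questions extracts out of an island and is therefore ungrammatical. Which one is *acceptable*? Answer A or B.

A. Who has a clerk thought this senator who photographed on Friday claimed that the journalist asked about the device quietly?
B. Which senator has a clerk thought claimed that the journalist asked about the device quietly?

B

In A, the wh-phrase is extracted from inside a complex-NP island (relative clause) (introduced by "who"), which blocks movement.
In B, the extraction path crosses only that-complement boundaries, which are transparent.
So B is grammatical.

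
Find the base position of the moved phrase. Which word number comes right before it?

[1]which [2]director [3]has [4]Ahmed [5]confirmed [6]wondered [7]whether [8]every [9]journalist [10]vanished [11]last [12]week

5

The displaced element is "which director" (word 2).
It is linked across 1 clause boundary (Ø).
It functions as the subject of "wondered", so the gap sits immediately after word 5 ("confirmed").
Base order: Ahmed has confirmed that which director wondered whether every journalist vanished last week.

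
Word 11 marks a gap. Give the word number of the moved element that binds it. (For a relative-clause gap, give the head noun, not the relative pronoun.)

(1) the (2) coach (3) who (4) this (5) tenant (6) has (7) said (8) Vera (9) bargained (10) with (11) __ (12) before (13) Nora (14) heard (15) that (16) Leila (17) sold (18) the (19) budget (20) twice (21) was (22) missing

The gap at 11 is the prepositional object of "bargained", inside a relative clause.
The relative pronoun is "who" (word 3); it is bound by the head noun immediately before it.
Its filler is the head noun "coach", at word 2.

2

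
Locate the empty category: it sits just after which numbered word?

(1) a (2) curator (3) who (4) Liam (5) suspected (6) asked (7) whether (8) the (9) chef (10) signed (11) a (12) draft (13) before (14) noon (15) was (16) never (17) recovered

The displaced element is "a curator" (word 2).
It is linked across 1 clause boundary (Ø).
It functions as the subject of "asked", so the gap sits immediately after word 5 ("suspected").
Base order: Liam suspected a curator asked whether the chef signed a draft before noon.

5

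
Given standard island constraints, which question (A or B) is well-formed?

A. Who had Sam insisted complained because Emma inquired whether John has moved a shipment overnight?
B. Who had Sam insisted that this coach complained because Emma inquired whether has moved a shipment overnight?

In B, the wh-phrase is extracted from inside an adjunct island (introduced by "because"), which blocks movement.
In A, the extraction path crosses only that-complement boundaries, which are transparent.
So A is grammatical.

A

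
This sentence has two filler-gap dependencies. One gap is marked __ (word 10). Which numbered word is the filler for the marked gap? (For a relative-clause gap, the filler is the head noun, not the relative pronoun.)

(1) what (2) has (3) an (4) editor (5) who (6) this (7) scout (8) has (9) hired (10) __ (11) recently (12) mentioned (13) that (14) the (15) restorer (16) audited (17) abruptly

4

The marked gap is inside the relative clause, the direct object of "hired".
Its filler is the head noun "editor" (via "who"), at word 4.
(The other dependency links word 1 to a gap after word 16.)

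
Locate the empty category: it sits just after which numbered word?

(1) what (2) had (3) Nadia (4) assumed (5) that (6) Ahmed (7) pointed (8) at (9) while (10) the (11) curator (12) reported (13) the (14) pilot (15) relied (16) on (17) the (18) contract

The displaced element is "what" (word 1).
It is linked across 1 clause boundary (that).
It functions as the object of the preposition "at" of "pointed", so the gap sits immediately after word 8 ("at").
Base order: Nadia had assumed that Ahmed pointed at what while the curator reported the pilot relied on the contract.

8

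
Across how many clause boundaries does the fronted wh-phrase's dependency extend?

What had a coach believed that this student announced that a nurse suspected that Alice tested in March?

"what" is extracted from the object of "tested".
Boundaries crossed, outermost first: [that], [that], [that] — 3 in total.

3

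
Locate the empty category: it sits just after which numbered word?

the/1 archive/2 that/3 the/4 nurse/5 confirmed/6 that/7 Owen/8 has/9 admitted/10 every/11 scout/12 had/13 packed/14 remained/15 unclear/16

The displaced element is "the archive" (word 2).
It is linked across 2 clause boundaries (that → Ø).
It functions as the direct object of "packed", so the gap sits immediately after word 14 ("packed").
Base order: The nurse confirmed that Owen has admitted every scout had packed the archive.

14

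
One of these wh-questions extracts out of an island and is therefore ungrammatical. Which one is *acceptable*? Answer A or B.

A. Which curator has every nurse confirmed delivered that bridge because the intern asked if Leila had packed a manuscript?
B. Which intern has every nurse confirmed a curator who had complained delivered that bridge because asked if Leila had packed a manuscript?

In B, the wh-phrase is extracted from inside an adjunct island (introduced by "because"), which blocks movement.
In A, the extraction path crosses only that-complement boundaries, which are transparent.
So A is grammatical.

A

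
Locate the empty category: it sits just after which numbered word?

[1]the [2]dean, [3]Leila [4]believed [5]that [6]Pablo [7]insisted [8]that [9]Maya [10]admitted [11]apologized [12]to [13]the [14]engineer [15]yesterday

The displaced element is "the dean" (word 2).
It is linked across 3 clause boundaries (that → that → Ø).
It functions as the subject of "apologized", so the gap sits immediately after word 10 ("admitted").
Base order: Leila believed that Pablo insisted that Maya admitted that the dean apologized to the engineer yesterday.

10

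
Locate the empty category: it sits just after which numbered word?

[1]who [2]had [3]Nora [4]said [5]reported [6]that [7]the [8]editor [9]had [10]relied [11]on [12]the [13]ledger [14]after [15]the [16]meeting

4

The displaced element is "who" (word 1).
It is linked across 1 clause boundary (Ø).
It functions as the subject of "reported", so the gap sits immediately after word 4 ("said").
Base order: Nora had said who reported that the editor had relied on the ledger after the meeting.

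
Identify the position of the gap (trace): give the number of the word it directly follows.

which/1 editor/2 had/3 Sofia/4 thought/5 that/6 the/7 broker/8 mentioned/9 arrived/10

9

The displaced element is "which editor" (word 2).
It is linked across 2 clause boundaries (that → Ø).
It functions as the subject of "arrived", so the gap sits immediately after word 9 ("mentioned").
Base order: Sofia had thought that the broker mentioned that which editor arrived.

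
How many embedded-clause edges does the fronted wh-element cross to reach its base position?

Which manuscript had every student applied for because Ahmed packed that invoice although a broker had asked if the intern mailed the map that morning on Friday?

0

"which manuscript" originates inside the matrix clause — no clause boundary is crossed.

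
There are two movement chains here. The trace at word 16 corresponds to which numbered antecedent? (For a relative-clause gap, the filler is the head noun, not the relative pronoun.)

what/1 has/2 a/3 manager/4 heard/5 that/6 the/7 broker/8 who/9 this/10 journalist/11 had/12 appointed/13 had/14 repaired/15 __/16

1

The marked gap is the direct object of "repaired".
Its filler is the fronted wh-phrase "what", at word 1.
(The other dependency links word 8 to a gap after word 13.)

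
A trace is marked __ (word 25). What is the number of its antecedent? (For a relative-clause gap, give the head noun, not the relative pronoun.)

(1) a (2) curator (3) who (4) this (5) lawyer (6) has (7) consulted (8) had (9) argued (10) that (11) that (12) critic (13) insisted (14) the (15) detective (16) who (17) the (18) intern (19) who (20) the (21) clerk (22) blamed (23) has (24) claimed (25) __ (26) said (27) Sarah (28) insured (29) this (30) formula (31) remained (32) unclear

The gap at 25 is the subject of "said", inside a relative clause.
The relative pronoun is "who" (word 16); it is bound by the head noun immediately before it.
Its filler is the head noun "detective", at word 15.

15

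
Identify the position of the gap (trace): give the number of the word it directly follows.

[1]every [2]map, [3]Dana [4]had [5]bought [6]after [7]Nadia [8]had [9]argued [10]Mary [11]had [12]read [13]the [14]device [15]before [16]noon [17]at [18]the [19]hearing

The displaced element is "every map" (word 2).
It functions as the direct object of "bought", so the gap sits immediately after word 5 ("bought").
Base order: Dana had bought every map after Nadia had argued Mary had read the device before noon at the hearing.

5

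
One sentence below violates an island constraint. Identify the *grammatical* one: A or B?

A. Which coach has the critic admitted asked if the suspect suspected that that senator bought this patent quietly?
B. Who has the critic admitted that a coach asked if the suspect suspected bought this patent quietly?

In B, the wh-phrase is extracted from inside a wh-island (introduced by "if"), which blocks movement.
In A, the extraction path crosses only that-complement boundaries, which are transparent.
So A is grammatical.

A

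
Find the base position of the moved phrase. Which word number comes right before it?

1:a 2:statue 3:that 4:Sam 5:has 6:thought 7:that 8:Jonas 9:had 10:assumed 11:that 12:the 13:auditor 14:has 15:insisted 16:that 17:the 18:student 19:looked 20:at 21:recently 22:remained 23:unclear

The displaced element is "a statue" (word 2).
It is linked across 3 clause boundaries (that → that → that).
It functions as the object of the preposition "at" of "looked", so the gap sits immediately after word 20 ("at").
Base order: Sam has thought that Jonas had assumed that the auditor has insisted that the student looked at a statue recently.

20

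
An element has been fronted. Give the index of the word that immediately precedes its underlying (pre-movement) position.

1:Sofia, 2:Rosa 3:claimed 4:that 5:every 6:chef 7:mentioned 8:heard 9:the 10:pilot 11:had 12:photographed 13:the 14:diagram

The displaced element is "Sofia" (word 1).
It is linked across 2 clause boundaries (that → Ø).
It functions as the subject of "heard", so the gap sits immediately after word 7 ("mentioned").
Base order: Rosa claimed that every chef mentioned that Sofia heard the pilot had photographed the diagram.

7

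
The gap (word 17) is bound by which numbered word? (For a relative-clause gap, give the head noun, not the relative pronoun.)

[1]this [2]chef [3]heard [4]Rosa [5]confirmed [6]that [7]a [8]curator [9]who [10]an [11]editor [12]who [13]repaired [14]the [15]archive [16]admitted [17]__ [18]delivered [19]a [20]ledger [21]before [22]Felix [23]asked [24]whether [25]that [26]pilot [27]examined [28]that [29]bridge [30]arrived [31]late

8

The gap at 17 is the subject of "delivered", inside a relative clause.
The relative pronoun is "who" (word 9); it is bound by the head noun immediately before it.
Its filler is the head noun "curator", at word 8.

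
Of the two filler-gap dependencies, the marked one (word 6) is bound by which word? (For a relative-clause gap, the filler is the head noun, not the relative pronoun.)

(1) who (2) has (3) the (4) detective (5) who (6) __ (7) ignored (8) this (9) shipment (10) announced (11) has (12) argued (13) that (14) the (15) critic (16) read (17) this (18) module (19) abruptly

4

The marked gap is inside the relative clause, the subject of "ignored".
Its filler is the head noun "detective" (via "who"), at word 4.
(The other dependency links word 1 to a gap after word 10.)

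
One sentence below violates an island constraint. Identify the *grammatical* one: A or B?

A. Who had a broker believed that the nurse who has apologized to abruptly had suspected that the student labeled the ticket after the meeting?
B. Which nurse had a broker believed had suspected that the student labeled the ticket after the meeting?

B

In A, the wh-phrase is extracted from inside a complex-NP island (relative clause) (introduced by "who"), which blocks movement.
In B, the extraction path crosses only that-complement boundaries, which are transparent.
So B is grammatical.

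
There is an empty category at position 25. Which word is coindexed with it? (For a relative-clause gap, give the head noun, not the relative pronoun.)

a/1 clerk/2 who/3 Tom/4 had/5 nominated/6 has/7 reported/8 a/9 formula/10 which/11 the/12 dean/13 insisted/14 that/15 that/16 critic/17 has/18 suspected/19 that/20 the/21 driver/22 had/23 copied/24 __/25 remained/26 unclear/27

The gap at 25 is the object of "copied", inside a relative clause.
The relative pronoun is "which" (word 11); it is bound by the head noun immediately before it.
Its filler is the head noun "formula", at word 10.

10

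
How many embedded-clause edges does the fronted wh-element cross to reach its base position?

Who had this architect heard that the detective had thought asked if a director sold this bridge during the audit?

"who" is extracted from the subject of "asked".
Boundaries crossed, outermost first: [that], [Ø] — 2 in total.

2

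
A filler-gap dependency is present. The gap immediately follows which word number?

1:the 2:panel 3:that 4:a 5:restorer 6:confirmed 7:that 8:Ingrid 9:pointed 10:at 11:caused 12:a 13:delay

The displaced element is "the panel" (word 2).
It is linked across 1 clause boundary (that).
It functions as the object of the preposition "at" of "pointed", so the gap sits immediately after word 10 ("at").
Base order: A restorer confirmed that Ingrid pointed at the panel.

10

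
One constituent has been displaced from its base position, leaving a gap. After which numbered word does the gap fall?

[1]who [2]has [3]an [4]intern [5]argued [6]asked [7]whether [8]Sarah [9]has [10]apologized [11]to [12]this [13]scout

5

The displaced element is "who" (word 1).
It is linked across 1 clause boundary (Ø).
It functions as the subject of "asked", so the gap sits immediately after word 5 ("argued").
Base order: An intern has argued that who asked whether Sarah has apologized to this scout.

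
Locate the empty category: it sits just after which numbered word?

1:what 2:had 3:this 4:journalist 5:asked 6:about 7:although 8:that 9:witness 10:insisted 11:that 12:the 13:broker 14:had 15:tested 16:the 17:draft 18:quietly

6

The displaced element is "what" (word 1).
It functions as the object of the preposition "about" of "asked", so the gap sits immediately after word 6 ("about").
Base order: This journalist had asked about what although that witness insisted that the broker had tested the draft quietly.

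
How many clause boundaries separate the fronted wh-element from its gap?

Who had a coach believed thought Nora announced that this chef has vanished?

1

"who" is extracted from the subject of "thought".
Boundaries crossed, outermost first: [Ø] — 1 in total.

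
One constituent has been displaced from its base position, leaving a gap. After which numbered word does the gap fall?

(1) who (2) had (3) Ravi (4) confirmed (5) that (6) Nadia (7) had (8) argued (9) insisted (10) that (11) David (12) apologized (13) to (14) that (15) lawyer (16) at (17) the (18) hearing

The displaced element is "who" (word 1).
It is linked across 2 clause boundaries (that → Ø).
It functions as the subject of "insisted", so the gap sits immediately after word 8 ("argued").
Base order: Ravi had confirmed that Nadia had argued that who insisted that David apologized to that lawyer at the hearing.

8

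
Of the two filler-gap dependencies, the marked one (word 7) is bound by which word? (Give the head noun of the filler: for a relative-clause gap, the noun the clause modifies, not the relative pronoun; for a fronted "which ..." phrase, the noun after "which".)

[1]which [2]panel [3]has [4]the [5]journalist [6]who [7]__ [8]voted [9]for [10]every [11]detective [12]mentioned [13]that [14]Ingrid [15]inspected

5

The marked gap is inside the relative clause, the subject of "voted".
Its filler is the head noun "journalist" (via "who"), at word 5.
(The other dependency links word 2 to a gap after word 15.)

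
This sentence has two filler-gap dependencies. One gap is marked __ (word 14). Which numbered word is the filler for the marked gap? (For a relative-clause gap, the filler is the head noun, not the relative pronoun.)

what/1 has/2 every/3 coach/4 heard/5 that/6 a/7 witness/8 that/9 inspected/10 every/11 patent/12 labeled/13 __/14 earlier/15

1

The marked gap is the direct object of "labeled".
Its filler is the fronted wh-phrase "what", at word 1.
(The other dependency links word 8 to a gap after word 9.)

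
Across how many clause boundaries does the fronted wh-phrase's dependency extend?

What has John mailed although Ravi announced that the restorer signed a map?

0

"what" originates inside the matrix clause — no clause boundary is crossed.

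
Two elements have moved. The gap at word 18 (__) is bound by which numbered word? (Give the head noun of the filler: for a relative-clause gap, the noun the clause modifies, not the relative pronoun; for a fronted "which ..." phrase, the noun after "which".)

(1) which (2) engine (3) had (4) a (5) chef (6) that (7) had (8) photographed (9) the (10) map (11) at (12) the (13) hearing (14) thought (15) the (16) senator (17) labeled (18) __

The marked gap is the direct object of "labeled".
Its filler is the fronted wh-phrase "which engine", at word 2.
(The other dependency links word 5 to a gap after word 6.)

2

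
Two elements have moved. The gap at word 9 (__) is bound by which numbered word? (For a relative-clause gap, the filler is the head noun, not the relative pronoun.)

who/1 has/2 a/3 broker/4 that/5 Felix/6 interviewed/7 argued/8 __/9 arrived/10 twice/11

The marked gap is the subject of "arrived".
Its filler is the fronted wh-phrase "who", at word 1.
(The other dependency links word 4 to a gap after word 7.)

1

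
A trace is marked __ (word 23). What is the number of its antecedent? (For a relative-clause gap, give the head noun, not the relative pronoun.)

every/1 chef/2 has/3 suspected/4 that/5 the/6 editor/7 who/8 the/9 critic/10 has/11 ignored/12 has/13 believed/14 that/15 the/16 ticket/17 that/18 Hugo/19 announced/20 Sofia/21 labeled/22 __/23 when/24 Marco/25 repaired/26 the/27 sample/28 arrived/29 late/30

17

The gap at 23 is the object of "labeled", inside a relative clause.
The relative pronoun is "that" (word 18); it is bound by the head noun immediately before it.
Its filler is the head noun "ticket", at word 17.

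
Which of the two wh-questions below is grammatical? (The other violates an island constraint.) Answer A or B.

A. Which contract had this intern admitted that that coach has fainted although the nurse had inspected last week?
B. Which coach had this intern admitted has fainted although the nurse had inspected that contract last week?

B

In A, the wh-phrase is extracted from inside an adjunct island (introduced by "although"), which blocks movement.
In B, the extraction path crosses only that-complement boundaries, which are transparent.
So B is grammatical.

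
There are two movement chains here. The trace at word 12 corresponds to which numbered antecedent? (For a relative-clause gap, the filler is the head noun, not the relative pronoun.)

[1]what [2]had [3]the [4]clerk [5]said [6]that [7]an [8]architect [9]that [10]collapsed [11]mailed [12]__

1

The marked gap is the direct object of "mailed".
Its filler is the fronted wh-phrase "what", at word 1.
(The other dependency links word 8 to a gap after word 9.)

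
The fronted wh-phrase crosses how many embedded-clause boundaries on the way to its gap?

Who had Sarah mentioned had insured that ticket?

1

"who" is extracted from the subject of "insured".
Boundaries crossed, outermost first: [Ø] — 1 in total.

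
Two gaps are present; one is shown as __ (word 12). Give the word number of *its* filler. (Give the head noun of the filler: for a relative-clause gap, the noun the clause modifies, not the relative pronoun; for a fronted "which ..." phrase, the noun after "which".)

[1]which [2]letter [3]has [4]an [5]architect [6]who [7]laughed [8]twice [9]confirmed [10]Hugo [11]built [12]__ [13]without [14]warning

The marked gap is the direct object of "built".
Its filler is the fronted wh-phrase "which letter", at word 2.
(The other dependency links word 5 to a gap after word 6.)

2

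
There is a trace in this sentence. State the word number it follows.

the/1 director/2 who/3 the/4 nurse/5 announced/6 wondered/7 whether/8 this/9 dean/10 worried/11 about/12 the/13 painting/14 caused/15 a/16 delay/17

The displaced element is "the director" (word 2).
It is linked across 1 clause boundary (Ø).
It functions as the subject of "wondered", so the gap sits immediately after word 6 ("announced").
Base order: The nurse announced that the director wondered whether this dean worried about the painting.

6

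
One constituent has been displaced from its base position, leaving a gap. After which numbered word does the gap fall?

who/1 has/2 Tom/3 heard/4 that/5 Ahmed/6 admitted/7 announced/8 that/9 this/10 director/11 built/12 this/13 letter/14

The displaced element is "who" (word 1).
It is linked across 2 clause boundaries (that → Ø).
It functions as the subject of "announced", so the gap sits immediately after word 7 ("admitted").
Base order: Tom has heard that Ahmed admitted who announced that this director built this letter.

7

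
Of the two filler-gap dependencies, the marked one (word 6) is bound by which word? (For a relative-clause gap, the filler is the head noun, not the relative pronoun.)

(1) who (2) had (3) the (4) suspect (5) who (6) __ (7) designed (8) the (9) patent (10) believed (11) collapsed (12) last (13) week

4

The marked gap is inside the relative clause, the subject of "designed".
Its filler is the head noun "suspect" (via "who"), at word 4.
(The other dependency links word 1 to a gap after word 10.)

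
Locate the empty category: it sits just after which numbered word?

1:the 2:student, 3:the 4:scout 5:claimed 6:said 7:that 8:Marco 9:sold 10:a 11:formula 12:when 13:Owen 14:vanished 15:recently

5

The displaced element is "the student" (word 2).
It is linked across 1 clause boundary (Ø).
It functions as the subject of "said", so the gap sits immediately after word 5 ("claimed").
Base order: The scout claimed that the student said that Marco sold a formula when Owen vanished recently.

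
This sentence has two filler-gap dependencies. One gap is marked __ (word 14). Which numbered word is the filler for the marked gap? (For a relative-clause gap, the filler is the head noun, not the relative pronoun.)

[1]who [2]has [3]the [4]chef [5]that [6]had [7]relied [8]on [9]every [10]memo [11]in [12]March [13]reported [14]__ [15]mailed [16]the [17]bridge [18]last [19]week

1

The marked gap is the subject of "mailed".
Its filler is the fronted wh-phrase "who", at word 1.
(The other dependency links word 4 to a gap after word 5.)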